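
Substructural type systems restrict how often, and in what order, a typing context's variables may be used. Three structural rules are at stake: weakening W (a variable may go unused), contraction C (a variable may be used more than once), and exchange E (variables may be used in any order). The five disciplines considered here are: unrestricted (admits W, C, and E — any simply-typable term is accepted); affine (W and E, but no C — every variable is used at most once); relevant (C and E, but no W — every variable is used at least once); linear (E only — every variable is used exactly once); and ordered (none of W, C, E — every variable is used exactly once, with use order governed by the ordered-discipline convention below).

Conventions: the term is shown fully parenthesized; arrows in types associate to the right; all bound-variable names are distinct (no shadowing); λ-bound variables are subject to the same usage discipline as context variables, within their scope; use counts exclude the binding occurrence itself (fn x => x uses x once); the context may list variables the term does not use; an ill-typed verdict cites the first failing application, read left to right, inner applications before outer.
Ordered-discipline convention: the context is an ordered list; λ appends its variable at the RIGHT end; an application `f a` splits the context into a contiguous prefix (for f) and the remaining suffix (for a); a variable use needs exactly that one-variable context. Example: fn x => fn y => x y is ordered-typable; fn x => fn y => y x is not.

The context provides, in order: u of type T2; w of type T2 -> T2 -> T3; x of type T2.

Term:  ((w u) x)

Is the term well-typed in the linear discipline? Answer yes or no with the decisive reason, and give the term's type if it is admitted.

yes — u, w, x: one use apiece; term : T3
counts: u: 1×; w: 1×; x: 1×
use order (left to right): w, u, x
typing: well-typed — term : T3
summary: ordered ✗, linear ✓, affine ✓, relevant ✓, unrestricted ✓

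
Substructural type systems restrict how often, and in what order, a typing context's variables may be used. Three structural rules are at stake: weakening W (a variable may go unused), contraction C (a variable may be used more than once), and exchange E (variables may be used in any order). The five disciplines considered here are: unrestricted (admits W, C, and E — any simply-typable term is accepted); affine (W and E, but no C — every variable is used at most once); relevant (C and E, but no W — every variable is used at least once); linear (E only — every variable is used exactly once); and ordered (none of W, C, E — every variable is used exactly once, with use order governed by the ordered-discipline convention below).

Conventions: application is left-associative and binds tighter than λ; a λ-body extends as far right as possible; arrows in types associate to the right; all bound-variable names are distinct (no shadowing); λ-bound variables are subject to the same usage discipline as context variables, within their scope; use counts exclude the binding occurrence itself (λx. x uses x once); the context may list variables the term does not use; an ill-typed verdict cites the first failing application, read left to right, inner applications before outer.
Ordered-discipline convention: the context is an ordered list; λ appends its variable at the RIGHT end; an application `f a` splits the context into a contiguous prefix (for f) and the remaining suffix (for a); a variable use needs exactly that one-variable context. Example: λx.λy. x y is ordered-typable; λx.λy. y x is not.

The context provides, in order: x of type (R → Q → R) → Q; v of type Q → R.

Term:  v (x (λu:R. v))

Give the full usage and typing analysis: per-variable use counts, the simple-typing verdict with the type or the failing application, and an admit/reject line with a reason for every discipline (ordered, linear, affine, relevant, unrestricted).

counts: x: 1×, v: 2×, u (bound): 0×
order of uses: v, x, v
typing: well-typed — term : R
ordered ✗ (repeated use of v ×2; u never used (weakening))
linear ✗ (repeated use of v ×2; u never used (weakening))
affine ✗ (repeated use of v ×2)
relevant ✗ (u never used (weakening))
unrestricted ✓ (simply typable at R; W, C, E all held)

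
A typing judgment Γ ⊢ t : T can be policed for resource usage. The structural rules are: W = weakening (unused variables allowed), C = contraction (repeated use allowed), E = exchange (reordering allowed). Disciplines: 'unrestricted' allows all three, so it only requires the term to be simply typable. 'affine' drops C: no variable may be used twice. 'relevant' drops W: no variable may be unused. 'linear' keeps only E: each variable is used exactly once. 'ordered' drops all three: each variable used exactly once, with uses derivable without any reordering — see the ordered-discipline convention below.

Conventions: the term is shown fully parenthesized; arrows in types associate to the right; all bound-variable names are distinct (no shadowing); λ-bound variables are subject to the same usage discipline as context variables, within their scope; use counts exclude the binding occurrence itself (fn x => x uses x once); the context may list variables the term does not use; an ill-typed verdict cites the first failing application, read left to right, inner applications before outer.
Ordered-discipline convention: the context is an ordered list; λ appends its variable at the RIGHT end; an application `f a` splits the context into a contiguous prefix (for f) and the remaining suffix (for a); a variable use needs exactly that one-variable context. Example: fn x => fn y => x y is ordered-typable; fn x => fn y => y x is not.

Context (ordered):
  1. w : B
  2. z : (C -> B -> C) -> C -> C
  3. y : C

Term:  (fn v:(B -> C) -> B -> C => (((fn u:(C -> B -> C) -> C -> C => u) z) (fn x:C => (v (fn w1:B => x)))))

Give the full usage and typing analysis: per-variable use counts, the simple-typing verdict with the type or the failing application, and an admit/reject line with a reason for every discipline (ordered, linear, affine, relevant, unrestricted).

variable uses: w: 0, z: 1, y: 0, v (λ-bound): 1, u (λ-bound): 1, x (λ-bound): 1, w1 (λ-bound): 0
left-to-right use order: u, z, v, x
typing: well-typed at ((B -> C) -> B -> C) -> C -> C
ordered ✗ (w, y, w1 never used (weakening))
linear ✗ (w, y, w1 never used (weakening))
affine ✓ (w, z, y, v, u, x, w1: no repeats, contraction unneeded)
relevant ✗ (w, y, w1 never used (weakening))
unrestricted ✓ (simply typable at ((B -> C) -> B -> C) -> C -> C; W, C, E all held)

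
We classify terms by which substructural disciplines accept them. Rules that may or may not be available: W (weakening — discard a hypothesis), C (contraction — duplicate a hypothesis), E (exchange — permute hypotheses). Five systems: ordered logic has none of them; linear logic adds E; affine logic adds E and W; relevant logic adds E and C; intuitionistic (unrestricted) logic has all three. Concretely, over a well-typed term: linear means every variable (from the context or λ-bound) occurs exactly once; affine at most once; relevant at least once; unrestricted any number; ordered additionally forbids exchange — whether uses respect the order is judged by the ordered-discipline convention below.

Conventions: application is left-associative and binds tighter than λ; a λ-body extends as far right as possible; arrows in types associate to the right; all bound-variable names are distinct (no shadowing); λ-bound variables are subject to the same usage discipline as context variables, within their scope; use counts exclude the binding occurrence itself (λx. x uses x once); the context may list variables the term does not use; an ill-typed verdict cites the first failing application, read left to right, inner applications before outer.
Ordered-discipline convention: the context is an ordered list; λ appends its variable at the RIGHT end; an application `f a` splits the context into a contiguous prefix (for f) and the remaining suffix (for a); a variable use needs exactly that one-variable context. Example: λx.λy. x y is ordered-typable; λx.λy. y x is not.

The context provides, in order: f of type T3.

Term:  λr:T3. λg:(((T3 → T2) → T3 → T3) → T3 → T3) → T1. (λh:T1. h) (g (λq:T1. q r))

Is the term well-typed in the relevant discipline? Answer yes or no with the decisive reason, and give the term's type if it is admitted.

no — not simply typable
use counts: f=0; r (bound)=1; g (bound)=1; h (bound)=1; q (bound)=1
order of uses: h, g, q, r
typing: ill-typed: can't apply a value of type T1
across the five disciplines: ordered ✗, linear ✗, affine ✗, relevant ✗, unrestricted ✗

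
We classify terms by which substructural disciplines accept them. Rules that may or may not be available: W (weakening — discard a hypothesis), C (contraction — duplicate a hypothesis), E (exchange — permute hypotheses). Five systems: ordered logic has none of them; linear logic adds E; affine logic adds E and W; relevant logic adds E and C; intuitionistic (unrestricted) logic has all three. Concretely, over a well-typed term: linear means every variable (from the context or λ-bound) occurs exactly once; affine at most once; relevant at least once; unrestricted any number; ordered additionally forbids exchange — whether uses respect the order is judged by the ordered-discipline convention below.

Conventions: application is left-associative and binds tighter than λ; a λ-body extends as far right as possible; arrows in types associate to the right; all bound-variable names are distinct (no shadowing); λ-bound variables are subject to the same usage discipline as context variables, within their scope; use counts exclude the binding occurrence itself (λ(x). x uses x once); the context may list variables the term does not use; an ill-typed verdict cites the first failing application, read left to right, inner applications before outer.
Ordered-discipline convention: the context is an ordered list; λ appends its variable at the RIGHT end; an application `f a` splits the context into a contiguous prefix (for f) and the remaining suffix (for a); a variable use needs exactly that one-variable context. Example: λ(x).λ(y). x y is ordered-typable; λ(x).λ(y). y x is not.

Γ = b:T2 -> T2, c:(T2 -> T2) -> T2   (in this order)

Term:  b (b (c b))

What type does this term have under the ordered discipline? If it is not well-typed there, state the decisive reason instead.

not well-typed under ordered — needs contraction — b ×3
counts: b: 3×, c: 1×
order of uses: b, b, c, b
typing: the term checks, with type T2
per-discipline verdicts: ordered ✗ | linear ✗ | affine ✗ | relevant ✓ | unrestricted ✓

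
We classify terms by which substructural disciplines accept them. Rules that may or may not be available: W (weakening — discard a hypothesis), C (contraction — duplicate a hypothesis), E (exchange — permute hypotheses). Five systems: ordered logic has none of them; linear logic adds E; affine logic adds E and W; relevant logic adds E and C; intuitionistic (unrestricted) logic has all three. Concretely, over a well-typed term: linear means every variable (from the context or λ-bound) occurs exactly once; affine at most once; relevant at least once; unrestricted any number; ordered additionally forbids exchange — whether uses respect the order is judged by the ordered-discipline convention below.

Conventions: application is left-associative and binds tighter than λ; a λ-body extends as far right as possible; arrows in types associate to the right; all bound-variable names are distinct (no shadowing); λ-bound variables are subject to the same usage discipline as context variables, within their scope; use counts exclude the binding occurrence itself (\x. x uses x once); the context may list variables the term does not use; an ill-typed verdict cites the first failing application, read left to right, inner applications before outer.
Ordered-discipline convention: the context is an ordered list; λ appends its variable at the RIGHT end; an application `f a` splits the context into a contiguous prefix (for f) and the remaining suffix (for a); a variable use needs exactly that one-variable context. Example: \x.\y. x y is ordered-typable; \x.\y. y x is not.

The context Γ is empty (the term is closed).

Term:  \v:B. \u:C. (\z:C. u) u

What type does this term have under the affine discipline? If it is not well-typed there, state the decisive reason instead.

not well-typed under affine — repeated use of u ×2
usage: v (bound): 0; u (bound): 2; z (bound): 0
uses in reading order: u, u
typing: well-typed at B → C → C
all disciplines: ordered ✗, linear ✗, affine ✗, relevant ✗, unrestricted ✓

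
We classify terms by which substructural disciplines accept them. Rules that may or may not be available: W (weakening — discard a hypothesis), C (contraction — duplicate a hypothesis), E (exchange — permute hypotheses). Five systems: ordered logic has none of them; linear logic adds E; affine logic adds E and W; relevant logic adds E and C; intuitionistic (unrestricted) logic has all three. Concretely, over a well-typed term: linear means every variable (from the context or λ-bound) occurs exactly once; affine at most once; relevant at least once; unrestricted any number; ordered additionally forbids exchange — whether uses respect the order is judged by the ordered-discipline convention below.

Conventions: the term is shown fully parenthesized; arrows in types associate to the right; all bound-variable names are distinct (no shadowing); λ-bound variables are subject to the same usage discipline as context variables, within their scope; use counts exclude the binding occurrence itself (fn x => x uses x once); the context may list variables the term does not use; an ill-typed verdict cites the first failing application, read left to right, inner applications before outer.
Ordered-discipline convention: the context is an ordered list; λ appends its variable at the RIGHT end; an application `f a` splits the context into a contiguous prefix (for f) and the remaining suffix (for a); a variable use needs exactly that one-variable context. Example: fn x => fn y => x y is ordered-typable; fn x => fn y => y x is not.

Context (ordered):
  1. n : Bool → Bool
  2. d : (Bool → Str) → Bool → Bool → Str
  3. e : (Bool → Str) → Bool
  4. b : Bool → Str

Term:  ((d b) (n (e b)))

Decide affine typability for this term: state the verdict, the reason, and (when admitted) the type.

no — repeated use of b ×2
counts: n ×1; d ×1; e ×1; b ×2
use order (left to right): d, b, n, e, b
typing: ✓ — Bool → Str
summary: ordered ✗; linear ✗; affine ✗; relevant ✓; unrestricted ✓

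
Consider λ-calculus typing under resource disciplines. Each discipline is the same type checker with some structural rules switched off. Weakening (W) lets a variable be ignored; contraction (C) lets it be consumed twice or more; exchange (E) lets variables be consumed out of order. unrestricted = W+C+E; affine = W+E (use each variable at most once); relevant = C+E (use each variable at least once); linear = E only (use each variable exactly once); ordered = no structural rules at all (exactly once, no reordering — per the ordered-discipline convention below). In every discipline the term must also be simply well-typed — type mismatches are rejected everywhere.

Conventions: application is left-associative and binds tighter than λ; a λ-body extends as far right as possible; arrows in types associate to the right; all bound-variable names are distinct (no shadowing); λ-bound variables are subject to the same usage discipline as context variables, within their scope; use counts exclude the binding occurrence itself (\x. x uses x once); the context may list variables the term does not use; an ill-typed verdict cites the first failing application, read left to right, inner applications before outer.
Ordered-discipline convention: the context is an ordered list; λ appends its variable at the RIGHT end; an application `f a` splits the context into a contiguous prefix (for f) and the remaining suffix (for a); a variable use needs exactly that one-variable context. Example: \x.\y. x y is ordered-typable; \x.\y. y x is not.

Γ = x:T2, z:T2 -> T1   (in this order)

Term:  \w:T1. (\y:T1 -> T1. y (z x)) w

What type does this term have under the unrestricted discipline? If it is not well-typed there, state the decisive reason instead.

not well-typed under unrestricted — the type mismatch rejects it
use counts: x ×1, z ×1, w (λ-bound) ×1, y (λ-bound) ×1
uses in reading order: y, z, x, w
typing: ill-typed: argument of type T1 where T1 -> T1 is required
across the five disciplines: ordered ✗ · linear ✗ · affine ✗ · relevant ✗ · unrestricted ✗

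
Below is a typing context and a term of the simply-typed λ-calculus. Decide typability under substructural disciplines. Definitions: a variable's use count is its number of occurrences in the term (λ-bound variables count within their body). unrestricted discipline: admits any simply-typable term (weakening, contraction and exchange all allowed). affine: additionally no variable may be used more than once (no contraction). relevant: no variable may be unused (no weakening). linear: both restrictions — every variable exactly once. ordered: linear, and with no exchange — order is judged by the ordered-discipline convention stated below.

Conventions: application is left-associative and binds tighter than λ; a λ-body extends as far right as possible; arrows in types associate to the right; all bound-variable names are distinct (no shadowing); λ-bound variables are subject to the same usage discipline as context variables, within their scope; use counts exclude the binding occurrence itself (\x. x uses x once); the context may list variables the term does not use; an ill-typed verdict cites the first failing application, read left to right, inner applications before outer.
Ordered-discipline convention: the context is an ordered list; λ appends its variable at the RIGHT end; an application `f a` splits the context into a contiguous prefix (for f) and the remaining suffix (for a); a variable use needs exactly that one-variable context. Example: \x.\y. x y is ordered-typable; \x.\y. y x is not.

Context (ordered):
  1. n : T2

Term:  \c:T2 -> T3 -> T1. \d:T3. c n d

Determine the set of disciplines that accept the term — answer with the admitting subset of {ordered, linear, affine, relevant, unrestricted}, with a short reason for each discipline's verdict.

accepted by: linear, affine, relevant, unrestricted
counts: n=1, c (bound)=1, d (bound)=1
order of uses: c, n, d
typing: well-typed — term : (T2 -> T3 -> T1) -> T3 -> T1
ordered: ✗, no contiguous prefix/suffix split fits c, n, d
linear: ✓, exactly-once usage across n, c, d
affine: ✓, no duplicate uses among n, c, d
relevant: ✓, none of n, c, d goes unused
unrestricted: ✓, well-typed at (T2 -> T3 -> T1) -> T3 -> T1; no restrictions here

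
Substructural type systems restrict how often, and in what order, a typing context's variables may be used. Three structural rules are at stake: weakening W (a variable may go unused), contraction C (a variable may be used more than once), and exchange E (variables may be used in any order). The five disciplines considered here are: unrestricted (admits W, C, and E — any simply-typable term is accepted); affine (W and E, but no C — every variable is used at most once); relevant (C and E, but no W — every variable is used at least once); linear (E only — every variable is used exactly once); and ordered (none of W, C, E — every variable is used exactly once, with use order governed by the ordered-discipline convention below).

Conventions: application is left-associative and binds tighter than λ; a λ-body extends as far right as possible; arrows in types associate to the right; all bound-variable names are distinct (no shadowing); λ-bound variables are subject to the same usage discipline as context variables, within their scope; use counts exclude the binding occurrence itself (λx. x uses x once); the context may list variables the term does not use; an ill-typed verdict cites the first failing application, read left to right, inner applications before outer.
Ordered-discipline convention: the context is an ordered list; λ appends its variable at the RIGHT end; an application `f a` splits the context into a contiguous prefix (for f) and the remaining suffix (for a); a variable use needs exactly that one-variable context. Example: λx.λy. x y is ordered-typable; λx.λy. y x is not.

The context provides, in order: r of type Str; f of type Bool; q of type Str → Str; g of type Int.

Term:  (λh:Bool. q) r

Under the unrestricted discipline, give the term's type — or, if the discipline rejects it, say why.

not well-typed under unrestricted — the type mismatch rejects it
counts: r ×1; f ×0; q ×1; g ×0; h (λ-bound) ×0
uses in reading order: q, r
typing: ill-typed: an argument Str mismatches the expected Bool
summary: ordered ✗ · linear ✗ · affine ✗ · relevant ✗ · unrestricted ✗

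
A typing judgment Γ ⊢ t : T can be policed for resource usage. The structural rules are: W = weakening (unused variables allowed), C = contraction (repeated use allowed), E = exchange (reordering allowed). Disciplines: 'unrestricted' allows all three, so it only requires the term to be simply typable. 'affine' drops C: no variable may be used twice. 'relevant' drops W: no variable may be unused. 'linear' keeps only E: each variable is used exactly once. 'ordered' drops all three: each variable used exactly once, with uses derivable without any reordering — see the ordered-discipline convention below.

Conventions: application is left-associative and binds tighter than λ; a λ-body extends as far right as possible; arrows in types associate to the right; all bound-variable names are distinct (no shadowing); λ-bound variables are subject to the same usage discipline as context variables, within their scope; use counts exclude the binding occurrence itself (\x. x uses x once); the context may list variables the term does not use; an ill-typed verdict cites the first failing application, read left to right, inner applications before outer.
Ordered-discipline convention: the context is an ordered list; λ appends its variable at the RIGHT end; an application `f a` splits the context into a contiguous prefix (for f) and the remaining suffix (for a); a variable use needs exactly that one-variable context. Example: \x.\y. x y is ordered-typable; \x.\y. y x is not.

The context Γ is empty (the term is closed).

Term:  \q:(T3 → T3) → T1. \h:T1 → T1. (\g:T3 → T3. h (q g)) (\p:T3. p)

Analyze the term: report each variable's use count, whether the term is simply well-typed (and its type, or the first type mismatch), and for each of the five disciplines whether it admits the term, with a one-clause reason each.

use counts: q (λ-bound): 1; h (λ-bound): 1; g (λ-bound): 1; p (λ-bound): 1
use order (left to right): h, q, g, p
typing: ✓ — ((T3 → T3) → T1) → (T1 → T1) → T1
ordered ✗ (no contiguous prefix/suffix split fits h, q, g, p)
linear ✓ (each of q, h, g, p used exactly once)
affine ✓ (q, h, g, p: no repeats, contraction unneeded)
relevant ✓ (every one of q, h, g, p appears)
unrestricted ✓ (well-typed at ((T3 → T3) → T1) → (T1 → T1) → T1; no restrictions here)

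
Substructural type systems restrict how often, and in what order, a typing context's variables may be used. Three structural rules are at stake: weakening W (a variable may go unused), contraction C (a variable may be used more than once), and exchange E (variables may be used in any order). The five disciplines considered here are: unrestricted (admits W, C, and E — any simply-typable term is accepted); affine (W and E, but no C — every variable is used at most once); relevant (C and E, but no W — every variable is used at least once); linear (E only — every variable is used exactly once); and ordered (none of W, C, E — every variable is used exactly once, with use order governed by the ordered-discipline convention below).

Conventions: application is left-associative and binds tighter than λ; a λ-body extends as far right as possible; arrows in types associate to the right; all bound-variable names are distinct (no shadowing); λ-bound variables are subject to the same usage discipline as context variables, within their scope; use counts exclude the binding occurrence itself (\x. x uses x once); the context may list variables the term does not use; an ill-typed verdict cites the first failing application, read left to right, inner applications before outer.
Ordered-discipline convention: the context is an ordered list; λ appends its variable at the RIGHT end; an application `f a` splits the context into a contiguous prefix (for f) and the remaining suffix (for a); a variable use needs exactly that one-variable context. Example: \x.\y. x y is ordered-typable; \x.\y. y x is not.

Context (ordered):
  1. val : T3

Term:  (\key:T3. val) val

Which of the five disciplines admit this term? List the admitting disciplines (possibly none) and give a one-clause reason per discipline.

admitting disciplines: unrestricted
counts: val ×2; key (bound) ×0
use order (left to right): val, val
typing: ✓ — T3
ordered ✗ (repeated use of val ×2; key left unused)
linear ✗ (repeated use of val ×2; key left unused)
affine ✗ (repeated use of val ×2)
relevant ✗ (key left unused)
unrestricted ✓ (simply typable at T3; W, C, E all held)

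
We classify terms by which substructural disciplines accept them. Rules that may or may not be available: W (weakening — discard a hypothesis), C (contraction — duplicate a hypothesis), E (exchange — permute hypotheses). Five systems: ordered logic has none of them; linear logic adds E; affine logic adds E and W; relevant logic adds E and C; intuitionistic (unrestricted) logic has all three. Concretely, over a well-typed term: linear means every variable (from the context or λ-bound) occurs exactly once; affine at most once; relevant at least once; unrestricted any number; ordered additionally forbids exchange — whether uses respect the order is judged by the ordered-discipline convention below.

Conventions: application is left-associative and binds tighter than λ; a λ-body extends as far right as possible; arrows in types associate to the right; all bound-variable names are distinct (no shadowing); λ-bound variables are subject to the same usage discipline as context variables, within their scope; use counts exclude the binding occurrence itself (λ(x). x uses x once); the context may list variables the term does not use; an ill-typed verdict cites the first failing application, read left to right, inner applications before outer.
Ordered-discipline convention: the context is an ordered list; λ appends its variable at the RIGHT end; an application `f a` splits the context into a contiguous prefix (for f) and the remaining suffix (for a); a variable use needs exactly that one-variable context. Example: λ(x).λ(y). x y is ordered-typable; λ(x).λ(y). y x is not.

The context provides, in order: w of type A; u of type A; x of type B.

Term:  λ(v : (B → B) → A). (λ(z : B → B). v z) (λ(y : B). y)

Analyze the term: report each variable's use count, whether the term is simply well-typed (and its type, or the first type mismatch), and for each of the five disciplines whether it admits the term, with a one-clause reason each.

variable uses: w ×0; u ×0; x ×0; v (bound) ×1; z (bound) ×1; y (bound) ×1
order of uses: v, z, y
typing: the term checks, with type ((B → B) → A) → A
ordered ✗ (w, u, x never used (weakening))
linear ✗ (w, u, x never used (weakening))
affine ✓ (w, u, x, v, z, y: no repeats, contraction unneeded)
relevant ✗ (w, u, x never used (weakening))
unrestricted ✓ (type-checks (((B → B) → A) → A) and nothing is barred)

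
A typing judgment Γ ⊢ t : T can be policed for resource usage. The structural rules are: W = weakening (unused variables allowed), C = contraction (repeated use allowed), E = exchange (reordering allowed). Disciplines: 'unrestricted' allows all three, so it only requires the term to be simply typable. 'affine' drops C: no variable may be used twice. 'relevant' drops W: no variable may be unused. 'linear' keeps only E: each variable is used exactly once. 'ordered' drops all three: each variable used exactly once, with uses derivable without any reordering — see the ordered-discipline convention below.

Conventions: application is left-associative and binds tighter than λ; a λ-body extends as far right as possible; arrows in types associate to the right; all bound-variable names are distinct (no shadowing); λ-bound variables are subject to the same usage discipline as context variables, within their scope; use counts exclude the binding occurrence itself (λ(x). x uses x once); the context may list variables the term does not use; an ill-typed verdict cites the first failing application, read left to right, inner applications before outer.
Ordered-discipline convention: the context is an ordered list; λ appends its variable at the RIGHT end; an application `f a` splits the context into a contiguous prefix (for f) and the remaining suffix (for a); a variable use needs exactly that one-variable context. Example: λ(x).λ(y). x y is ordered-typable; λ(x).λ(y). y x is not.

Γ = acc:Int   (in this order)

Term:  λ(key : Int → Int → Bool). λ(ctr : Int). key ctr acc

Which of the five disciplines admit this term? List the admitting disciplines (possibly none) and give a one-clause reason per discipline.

admitted in: linear, affine, relevant, unrestricted
counts: acc=1; key (λ-bound)=1; ctr (λ-bound)=1
uses in reading order: key, ctr, acc
typing: ✓ — (Int → Int → Bool) → Int → Bool
ordered: ✗ — use order key, ctr, acc needs exchange
linear: ✓ — acc, key, ctr: one use apiece
affine: ✓ — no duplicate uses among acc, key, ctr
relevant: ✓ — at least one use each (acc, key, ctr)
unrestricted: ✓ — simply typable at (Int → Int → Bool) → Int → Bool; W, C, E all held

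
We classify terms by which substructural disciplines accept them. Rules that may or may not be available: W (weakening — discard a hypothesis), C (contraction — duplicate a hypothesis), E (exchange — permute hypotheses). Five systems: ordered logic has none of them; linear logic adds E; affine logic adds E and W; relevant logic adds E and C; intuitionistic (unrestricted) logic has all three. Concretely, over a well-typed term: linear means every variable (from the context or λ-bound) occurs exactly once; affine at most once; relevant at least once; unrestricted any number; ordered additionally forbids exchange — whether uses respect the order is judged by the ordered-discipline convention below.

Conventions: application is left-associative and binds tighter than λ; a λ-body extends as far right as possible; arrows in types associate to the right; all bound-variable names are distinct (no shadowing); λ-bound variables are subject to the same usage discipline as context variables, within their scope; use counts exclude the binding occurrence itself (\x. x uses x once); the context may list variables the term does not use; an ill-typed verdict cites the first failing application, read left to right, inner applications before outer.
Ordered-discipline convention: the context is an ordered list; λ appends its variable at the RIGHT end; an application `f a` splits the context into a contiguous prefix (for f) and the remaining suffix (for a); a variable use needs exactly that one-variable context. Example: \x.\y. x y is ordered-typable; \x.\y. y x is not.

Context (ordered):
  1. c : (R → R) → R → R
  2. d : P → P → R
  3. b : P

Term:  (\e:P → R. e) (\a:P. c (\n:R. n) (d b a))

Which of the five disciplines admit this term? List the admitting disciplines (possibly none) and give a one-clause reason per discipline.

admitting disciplines: ordered, linear, affine, relevant, unrestricted
use counts: c: 1×; d: 1×; b: 1×; e [bound]: 1×; a [bound]: 1×; n [bound]: 1×
order of uses: e, c, n, d, b, a
typing: ✓ — P → R
ordered ✓ (c, d, b, e, a, n once each; derivable with no W/C/E)
linear ✓ (each of c, d, b, e, a, n used exactly once)
affine ✓ (at most one use each (c, d, b, e, a, n))
relevant ✓ (c, d, b, e, a, n: all used, weakening unneeded)
unrestricted ✓ (type-checks (P → R) and nothing is barred)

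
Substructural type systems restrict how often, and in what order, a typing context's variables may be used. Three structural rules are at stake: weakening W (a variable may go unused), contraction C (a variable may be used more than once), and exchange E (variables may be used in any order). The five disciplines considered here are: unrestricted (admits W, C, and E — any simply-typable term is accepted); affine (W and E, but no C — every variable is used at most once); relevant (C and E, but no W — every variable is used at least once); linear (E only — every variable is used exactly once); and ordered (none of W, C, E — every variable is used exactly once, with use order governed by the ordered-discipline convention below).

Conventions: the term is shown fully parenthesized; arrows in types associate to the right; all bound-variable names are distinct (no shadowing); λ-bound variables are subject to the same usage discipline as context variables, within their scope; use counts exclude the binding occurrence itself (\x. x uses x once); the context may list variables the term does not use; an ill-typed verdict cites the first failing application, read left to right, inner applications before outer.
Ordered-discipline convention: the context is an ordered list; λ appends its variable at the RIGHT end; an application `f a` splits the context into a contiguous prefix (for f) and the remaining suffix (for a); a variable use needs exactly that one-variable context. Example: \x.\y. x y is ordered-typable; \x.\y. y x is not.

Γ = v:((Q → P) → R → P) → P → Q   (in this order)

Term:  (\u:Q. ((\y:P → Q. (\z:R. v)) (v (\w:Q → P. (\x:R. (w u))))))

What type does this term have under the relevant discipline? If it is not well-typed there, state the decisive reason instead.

not well-typed under relevant — needs weakening: y, z, x unused
counts: v ×2, u (λ-bound) ×1, y (λ-bound) ×0, z (λ-bound) ×0, w (λ-bound) ×1, x (λ-bound) ×0
uses in reading order: v, v, w, u
typing: ✓ — Q → R → ((Q → P) → R → P) → P → Q
across the five disciplines: ordered ✗ · linear ✗ · affine ✗ · relevant ✗ · unrestricted ✓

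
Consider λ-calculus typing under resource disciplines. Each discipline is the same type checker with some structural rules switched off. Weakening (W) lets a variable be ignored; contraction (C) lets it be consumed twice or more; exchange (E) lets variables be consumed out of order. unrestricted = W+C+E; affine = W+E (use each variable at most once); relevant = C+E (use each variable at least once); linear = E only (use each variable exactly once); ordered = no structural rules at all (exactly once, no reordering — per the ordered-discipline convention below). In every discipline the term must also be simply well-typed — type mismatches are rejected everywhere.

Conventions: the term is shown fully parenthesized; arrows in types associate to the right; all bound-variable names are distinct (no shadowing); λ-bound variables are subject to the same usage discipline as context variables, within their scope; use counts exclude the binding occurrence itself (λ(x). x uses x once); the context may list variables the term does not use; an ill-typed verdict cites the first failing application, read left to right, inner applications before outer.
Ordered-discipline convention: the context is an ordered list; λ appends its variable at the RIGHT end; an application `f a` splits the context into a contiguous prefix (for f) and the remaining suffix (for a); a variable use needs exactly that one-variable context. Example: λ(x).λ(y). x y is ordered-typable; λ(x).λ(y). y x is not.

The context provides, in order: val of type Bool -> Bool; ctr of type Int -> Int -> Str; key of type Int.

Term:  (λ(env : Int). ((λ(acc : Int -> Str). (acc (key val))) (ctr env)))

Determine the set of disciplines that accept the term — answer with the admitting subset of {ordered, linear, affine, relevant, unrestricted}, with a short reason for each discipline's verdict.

accepted by: none
variable uses: val=1; ctr=1; key=1; env [bound]=1; acc [bound]=1
left-to-right use order: acc, key, val, ctr, env
typing: ill-typed: can't apply a value of type Int
ordered: ✗ — a type mismatch blocks all five
linear: ✗ — the type mismatch rejects it
affine: ✗ — not simply typable
relevant: ✗ — fails simple typing
unrestricted: ✗ — a type mismatch blocks all five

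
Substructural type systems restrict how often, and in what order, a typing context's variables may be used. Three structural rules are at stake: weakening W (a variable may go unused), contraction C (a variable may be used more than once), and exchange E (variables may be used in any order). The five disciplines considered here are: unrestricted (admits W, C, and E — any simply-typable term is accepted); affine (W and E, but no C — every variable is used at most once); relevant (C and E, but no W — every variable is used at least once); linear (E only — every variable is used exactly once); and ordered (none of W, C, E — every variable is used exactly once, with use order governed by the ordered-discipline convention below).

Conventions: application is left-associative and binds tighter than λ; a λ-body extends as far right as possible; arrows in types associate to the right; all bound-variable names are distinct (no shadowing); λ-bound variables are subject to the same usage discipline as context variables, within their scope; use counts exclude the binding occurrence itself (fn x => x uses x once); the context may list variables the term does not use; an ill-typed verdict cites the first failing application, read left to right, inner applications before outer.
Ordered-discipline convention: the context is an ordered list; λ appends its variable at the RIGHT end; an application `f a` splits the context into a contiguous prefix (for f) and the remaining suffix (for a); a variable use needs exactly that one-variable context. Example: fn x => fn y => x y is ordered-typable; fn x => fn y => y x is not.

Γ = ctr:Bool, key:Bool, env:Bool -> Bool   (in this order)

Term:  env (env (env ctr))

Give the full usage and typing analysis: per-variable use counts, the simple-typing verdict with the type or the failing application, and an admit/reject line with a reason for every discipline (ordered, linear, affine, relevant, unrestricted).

use counts: ctr ×1; key ×0; env ×3
use order (left to right): env, env, env, ctr
typing: well-typed at Bool
ordered ✗ (env ×3 used more than once (contraction); key left unused)
linear ✗ (env ×3 used more than once (contraction); key left unused)
affine ✗ (env ×3 used more than once (contraction))
relevant ✗ (key left unused)
unrestricted ✓ (well-typed at Bool; no restrictions here)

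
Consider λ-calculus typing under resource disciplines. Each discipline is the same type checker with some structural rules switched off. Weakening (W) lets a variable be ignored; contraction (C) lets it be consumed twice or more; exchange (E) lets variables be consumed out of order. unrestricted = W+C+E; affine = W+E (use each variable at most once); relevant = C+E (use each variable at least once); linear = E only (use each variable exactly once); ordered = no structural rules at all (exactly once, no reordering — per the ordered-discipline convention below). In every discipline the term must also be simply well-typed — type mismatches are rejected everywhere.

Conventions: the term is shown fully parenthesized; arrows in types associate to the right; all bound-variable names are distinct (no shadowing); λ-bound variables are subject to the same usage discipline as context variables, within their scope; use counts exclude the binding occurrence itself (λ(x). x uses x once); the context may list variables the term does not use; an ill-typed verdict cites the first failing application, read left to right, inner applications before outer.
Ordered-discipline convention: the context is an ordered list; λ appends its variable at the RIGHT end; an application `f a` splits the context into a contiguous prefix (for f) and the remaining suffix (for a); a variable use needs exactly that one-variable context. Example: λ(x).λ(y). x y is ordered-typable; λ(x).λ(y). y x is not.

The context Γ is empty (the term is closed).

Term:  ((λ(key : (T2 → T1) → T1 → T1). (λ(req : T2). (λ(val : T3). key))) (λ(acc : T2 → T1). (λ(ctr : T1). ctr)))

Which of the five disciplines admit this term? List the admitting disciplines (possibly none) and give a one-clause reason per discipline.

admitting disciplines: affine, unrestricted
use counts: key (λ-bound): 1; req (λ-bound): 0; val (λ-bound): 0; acc (λ-bound): 0; ctr (λ-bound): 1
uses in reading order: key, ctr
typing: well-typed at T2 → T3 → (T2 → T1) → T1 → T1
ordered: ✗ — req, val, acc never used (weakening)
linear: ✗ — req, val, acc never used (weakening)
affine: ✓ — key, req, val, acc, ctr: no repeats, contraction unneeded
relevant: ✗ — req, val, acc never used (weakening)
unrestricted: ✓ — well-typed at T2 → T3 → (T2 → T1) → T1 → T1; no restrictions here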